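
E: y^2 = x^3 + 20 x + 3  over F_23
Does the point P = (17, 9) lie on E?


Check whether y^2 = x^3 + 20 x + 3 (mod 23) for (x, y) = (17, 9).
LHS: y^2 = 9^2 mod 23 = 12
RHS: x^3 + 20 x + 3 = 17^3 + 20*17 + 3 mod 23 = 12
LHS = RHS

Yes, on the curve


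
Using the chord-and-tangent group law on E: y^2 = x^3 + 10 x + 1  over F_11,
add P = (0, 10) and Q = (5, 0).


P != Q, so use the chord formula.
s = (y2 - y1) / (x2 - x1) = (1) / (5) mod 11 = 9
x3 = s^2 - x1 - x2 mod 11 = 9^2 - 0 - 5 = 10
y3 = s (x1 - x3) - y1 mod 11 = 9 * (0 - 10) - 10 = 10

P + Q = (10, 10)


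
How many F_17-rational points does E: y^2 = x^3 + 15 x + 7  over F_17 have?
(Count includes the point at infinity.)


For each x in F_17, count y with y^2 = x^3 + 15 x + 7 mod 17:
  x = 7: RHS = 13, y in [8, 9]  -> 2 point(s)
  x = 9: RHS = 4, y in [2, 15]  -> 2 point(s)
  x = 10: RHS = 1, y in [1, 16]  -> 2 point(s)
  x = 13: RHS = 2, y in [6, 11]  -> 2 point(s)
  x = 16: RHS = 8, y in [5, 12]  -> 2 point(s)
Affine points: 10. Add the point at infinity: total = 11.

#E(F_17) = 11


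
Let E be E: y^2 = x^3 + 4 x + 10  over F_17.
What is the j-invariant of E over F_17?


Delta = -16(4 a^3 + 27 b^2) mod 17 = 15
-1728 * (4 a)^3 = -1728 * (4*4)^3 mod 17 = 11
j = 11 * 15^(-1) mod 17 = 3

j = 3 (mod 17)


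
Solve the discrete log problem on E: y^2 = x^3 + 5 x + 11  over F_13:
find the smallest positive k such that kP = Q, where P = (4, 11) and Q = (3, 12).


Enumerate multiples of P until we hit Q = (3, 12):
  1P = (4, 11)
  2P = (1, 11)
  3P = (8, 2)
  4P = (2, 4)
  5P = (3, 12)
Match found at i = 5.

k = 5


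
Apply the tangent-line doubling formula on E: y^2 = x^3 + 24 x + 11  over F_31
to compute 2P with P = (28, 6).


Doubling: s = (3 x1^2 + a) / (2 y1)
s = (3*28^2 + 24) / (2*6) mod 31 = 12
x3 = s^2 - 2 x1 mod 31 = 12^2 - 2*28 = 26
y3 = s (x1 - x3) - y1 mod 31 = 12 * (28 - 26) - 6 = 18

2P = (26, 18)


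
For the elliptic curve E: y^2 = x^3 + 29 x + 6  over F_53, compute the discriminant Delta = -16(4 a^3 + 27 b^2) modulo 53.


4 a^3 + 27 b^2 = 4*29^3 + 27*6^2 = 97556 + 972 = 98528
Delta = -16 * (98528) = -1576448
Delta mod 53 = 37

Delta = 37 (mod 53)


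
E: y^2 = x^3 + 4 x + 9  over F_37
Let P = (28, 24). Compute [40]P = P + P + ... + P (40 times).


k = 40 = 101000_2 (binary, LSB first: 000101)
Double-and-add from P = (28, 24):
  bit 0 = 0: acc unchanged = O
  bit 1 = 0: acc unchanged = O
  bit 2 = 0: acc unchanged = O
  bit 3 = 1: acc = O + (2, 5) = (2, 5)
  bit 4 = 0: acc unchanged = (2, 5)
  bit 5 = 1: acc = (2, 5) + (15, 22) = (32, 7)

40P = (32, 7)


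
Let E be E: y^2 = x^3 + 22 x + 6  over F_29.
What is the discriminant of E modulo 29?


4 a^3 + 27 b^2 = 4*22^3 + 27*6^2 = 42592 + 972 = 43564
Delta = -16 * (43564) = -697024
Delta mod 29 = 20

Delta = 20 (mod 29)


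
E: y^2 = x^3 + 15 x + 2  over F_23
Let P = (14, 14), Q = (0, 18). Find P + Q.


P != Q, so use the chord formula.
s = (y2 - y1) / (x2 - x1) = (4) / (9) mod 23 = 3
x3 = s^2 - x1 - x2 mod 23 = 3^2 - 14 - 0 = 18
y3 = s (x1 - x3) - y1 mod 23 = 3 * (14 - 18) - 14 = 20

P + Q = (18, 20)


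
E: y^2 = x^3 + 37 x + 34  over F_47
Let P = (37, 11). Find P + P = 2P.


Doubling: s = (3 x1^2 + a) / (2 y1)
s = (3*37^2 + 37) / (2*11) mod 47 = 26
x3 = s^2 - 2 x1 mod 47 = 26^2 - 2*37 = 38
y3 = s (x1 - x3) - y1 mod 47 = 26 * (37 - 38) - 11 = 10

2P = (38, 10)


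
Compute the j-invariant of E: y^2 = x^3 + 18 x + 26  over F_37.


Delta = -16(4 a^3 + 27 b^2) mod 37 = 17
-1728 * (4 a)^3 = -1728 * (4*18)^3 mod 37 = 23
j = 23 * 17^(-1) mod 37 = 34

j = 34 (mod 37)


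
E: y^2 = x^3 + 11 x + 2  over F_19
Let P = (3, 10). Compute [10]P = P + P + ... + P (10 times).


k = 10 = 1010_2 (binary, LSB first: 0101)
Double-and-add from P = (3, 10):
  bit 0 = 0: acc unchanged = O
  bit 1 = 1: acc = O + (13, 9) = (13, 9)
  bit 2 = 0: acc unchanged = (13, 9)
  bit 3 = 1: acc = (13, 9) + (18, 3) = (13, 10)

10P = (13, 10)


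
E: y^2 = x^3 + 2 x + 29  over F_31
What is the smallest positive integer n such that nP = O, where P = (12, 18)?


Compute successive multiples of P until we hit O:
  1P = (12, 18)
  2P = (7, 13)
  3P = (13, 12)
  4P = (11, 7)
  5P = (5, 28)
  6P = (23, 11)
  7P = (21, 30)
  8P = (17, 27)
  ... (continuing to 19P)
  19P = O

ord(P) = 19


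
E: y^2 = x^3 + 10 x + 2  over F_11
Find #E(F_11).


For each x in F_11, count y with y^2 = x^3 + 10 x + 2 mod 11:
  x = 3: RHS = 4, y in [2, 9]  -> 2 point(s)
  x = 5: RHS = 1, y in [1, 10]  -> 2 point(s)
  x = 6: RHS = 3, y in [5, 6]  -> 2 point(s)
  x = 8: RHS = 0, y in [0]  -> 1 point(s)
Affine points: 7. Add the point at infinity: total = 8.

#E(F_11) = 8


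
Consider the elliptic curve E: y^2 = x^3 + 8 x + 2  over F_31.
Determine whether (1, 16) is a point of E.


Check whether y^2 = x^3 + 8 x + 2 (mod 31) for (x, y) = (1, 16).
LHS: y^2 = 16^2 mod 31 = 8
RHS: x^3 + 8 x + 2 = 1^3 + 8*1 + 2 mod 31 = 11
LHS != RHS

No, not on the curve


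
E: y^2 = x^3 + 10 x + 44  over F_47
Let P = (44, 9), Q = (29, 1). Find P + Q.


P != Q, so use the chord formula.
s = (y2 - y1) / (x2 - x1) = (39) / (32) mod 47 = 35
x3 = s^2 - x1 - x2 mod 47 = 35^2 - 44 - 29 = 24
y3 = s (x1 - x3) - y1 mod 47 = 35 * (44 - 24) - 9 = 33

P + Q = (24, 33)


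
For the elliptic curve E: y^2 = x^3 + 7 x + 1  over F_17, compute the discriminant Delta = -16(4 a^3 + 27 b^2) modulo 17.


4 a^3 + 27 b^2 = 4*7^3 + 27*1^2 = 1372 + 27 = 1399
Delta = -16 * (1399) = -22384
Delta mod 17 = 5

Delta = 5 (mod 17)


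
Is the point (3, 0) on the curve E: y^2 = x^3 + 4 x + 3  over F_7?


Check whether y^2 = x^3 + 4 x + 3 (mod 7) for (x, y) = (3, 0).
LHS: y^2 = 0^2 mod 7 = 0
RHS: x^3 + 4 x + 3 = 3^3 + 4*3 + 3 mod 7 = 0
LHS = RHS

Yes, on the curve


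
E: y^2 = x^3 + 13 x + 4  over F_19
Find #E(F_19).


For each x in F_19, count y with y^2 = x^3 + 13 x + 4 mod 19:
  x = 0: RHS = 4, y in [2, 17]  -> 2 point(s)
  x = 2: RHS = 0, y in [0]  -> 1 point(s)
  x = 4: RHS = 6, y in [5, 14]  -> 2 point(s)
  x = 5: RHS = 4, y in [2, 17]  -> 2 point(s)
  x = 7: RHS = 1, y in [1, 18]  -> 2 point(s)
  x = 12: RHS = 7, y in [8, 11]  -> 2 point(s)
  x = 14: RHS = 4, y in [2, 17]  -> 2 point(s)
  x = 18: RHS = 9, y in [3, 16]  -> 2 point(s)
Affine points: 15. Add the point at infinity: total = 16.

#E(F_19) = 16


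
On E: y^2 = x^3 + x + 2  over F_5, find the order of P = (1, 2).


Compute successive multiples of P until we hit O:
  1P = (1, 2)
  2P = (4, 0)
  3P = (1, 3)
  4P = O

ord(P) = 4


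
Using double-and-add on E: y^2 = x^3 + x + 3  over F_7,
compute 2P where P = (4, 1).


k = 2 = 10_2 (binary, LSB first: 01)
Double-and-add from P = (4, 1):
  bit 0 = 0: acc unchanged = O
  bit 1 = 1: acc = O + (6, 6) = (6, 6)

2P = (6, 6)


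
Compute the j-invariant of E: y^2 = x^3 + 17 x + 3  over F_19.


Delta = -16(4 a^3 + 27 b^2) mod 19 = 6
-1728 * (4 a)^3 = -1728 * (4*17)^3 mod 19 = 1
j = 1 * 6^(-1) mod 19 = 16

j = 16 (mod 19)


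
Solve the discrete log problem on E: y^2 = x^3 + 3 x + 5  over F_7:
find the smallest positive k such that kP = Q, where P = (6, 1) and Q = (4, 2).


Enumerate multiples of P until we hit Q = (4, 2):
  1P = (6, 1)
  2P = (4, 5)
  3P = (1, 3)
  4P = (1, 4)
  5P = (4, 2)
Match found at i = 5.

k = 5


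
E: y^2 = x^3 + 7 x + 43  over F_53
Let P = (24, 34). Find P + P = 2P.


Doubling: s = (3 x1^2 + a) / (2 y1)
s = (3*24^2 + 7) / (2*34) mod 53 = 45
x3 = s^2 - 2 x1 mod 53 = 45^2 - 2*24 = 16
y3 = s (x1 - x3) - y1 mod 53 = 45 * (24 - 16) - 34 = 8

2P = (16, 8)


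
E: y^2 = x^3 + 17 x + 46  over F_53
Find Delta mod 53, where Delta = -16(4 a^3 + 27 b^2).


4 a^3 + 27 b^2 = 4*17^3 + 27*46^2 = 19652 + 57132 = 76784
Delta = -16 * (76784) = -1228544
Delta mod 53 = 49

Delta = 49 (mod 53)


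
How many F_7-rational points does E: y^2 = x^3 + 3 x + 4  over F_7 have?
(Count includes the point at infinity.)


For each x in F_7, count y with y^2 = x^3 + 3 x + 4 mod 7:
  x = 0: RHS = 4, y in [2, 5]  -> 2 point(s)
  x = 1: RHS = 1, y in [1, 6]  -> 2 point(s)
  x = 2: RHS = 4, y in [2, 5]  -> 2 point(s)
  x = 5: RHS = 4, y in [2, 5]  -> 2 point(s)
  x = 6: RHS = 0, y in [0]  -> 1 point(s)
Affine points: 9. Add the point at infinity: total = 10.

#E(F_7) = 10


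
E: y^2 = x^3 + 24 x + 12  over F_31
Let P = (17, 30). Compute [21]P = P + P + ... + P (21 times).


k = 21 = 10101_2 (binary, LSB first: 10101)
Double-and-add from P = (17, 30):
  bit 0 = 1: acc = O + (17, 30) = (17, 30)
  bit 1 = 0: acc unchanged = (17, 30)
  bit 2 = 1: acc = (17, 30) + (24, 20) = (30, 24)
  bit 3 = 0: acc unchanged = (30, 24)
  bit 4 = 1: acc = (30, 24) + (3, 24) = (29, 7)

21P = (29, 7)


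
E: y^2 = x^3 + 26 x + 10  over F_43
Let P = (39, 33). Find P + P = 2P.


Doubling: s = (3 x1^2 + a) / (2 y1)
s = (3*39^2 + 26) / (2*33) mod 43 = 35
x3 = s^2 - 2 x1 mod 43 = 35^2 - 2*39 = 29
y3 = s (x1 - x3) - y1 mod 43 = 35 * (39 - 29) - 33 = 16

2P = (29, 16)


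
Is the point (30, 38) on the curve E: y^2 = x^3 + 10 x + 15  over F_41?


Check whether y^2 = x^3 + 10 x + 15 (mod 41) for (x, y) = (30, 38).
LHS: y^2 = 38^2 mod 41 = 9
RHS: x^3 + 10 x + 15 = 30^3 + 10*30 + 15 mod 41 = 9
LHS = RHS

Yes, on the curve


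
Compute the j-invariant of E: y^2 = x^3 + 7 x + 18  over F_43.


Delta = -16(4 a^3 + 27 b^2) mod 43 = 18
-1728 * (4 a)^3 = -1728 * (4*7)^3 mod 43 = 39
j = 39 * 18^(-1) mod 43 = 38

j = 38 (mod 43)


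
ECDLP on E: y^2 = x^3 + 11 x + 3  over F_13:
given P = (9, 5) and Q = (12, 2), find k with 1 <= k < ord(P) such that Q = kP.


Enumerate multiples of P until we hit Q = (12, 2):
  1P = (9, 5)
  2P = (12, 2)
Match found at i = 2.

k = 2


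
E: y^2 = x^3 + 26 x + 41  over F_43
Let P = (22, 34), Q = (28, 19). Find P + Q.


P != Q, so use the chord formula.
s = (y2 - y1) / (x2 - x1) = (28) / (6) mod 43 = 19
x3 = s^2 - x1 - x2 mod 43 = 19^2 - 22 - 28 = 10
y3 = s (x1 - x3) - y1 mod 43 = 19 * (22 - 10) - 34 = 22

P + Q = (10, 22)


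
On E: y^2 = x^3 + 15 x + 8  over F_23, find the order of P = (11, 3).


Compute successive multiples of P until we hit O:
  1P = (11, 3)
  2P = (14, 15)
  3P = (14, 8)
  4P = (11, 20)
  5P = O

ord(P) = 5


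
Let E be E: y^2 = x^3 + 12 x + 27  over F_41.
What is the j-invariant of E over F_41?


Delta = -16(4 a^3 + 27 b^2) mod 41 = 19
-1728 * (4 a)^3 = -1728 * (4*12)^3 mod 41 = 33
j = 33 * 19^(-1) mod 41 = 19

j = 19 (mod 41)


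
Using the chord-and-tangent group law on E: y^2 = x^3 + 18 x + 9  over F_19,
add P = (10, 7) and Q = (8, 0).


P != Q, so use the chord formula.
s = (y2 - y1) / (x2 - x1) = (12) / (17) mod 19 = 13
x3 = s^2 - x1 - x2 mod 19 = 13^2 - 10 - 8 = 18
y3 = s (x1 - x3) - y1 mod 19 = 13 * (10 - 18) - 7 = 3

P + Q = (18, 3)


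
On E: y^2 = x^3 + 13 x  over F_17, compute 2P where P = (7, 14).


Doubling: s = (3 x1^2 + a) / (2 y1)
s = (3*7^2 + 13) / (2*14) mod 17 = 13
x3 = s^2 - 2 x1 mod 17 = 13^2 - 2*7 = 2
y3 = s (x1 - x3) - y1 mod 17 = 13 * (7 - 2) - 14 = 0

2P = (2, 0)


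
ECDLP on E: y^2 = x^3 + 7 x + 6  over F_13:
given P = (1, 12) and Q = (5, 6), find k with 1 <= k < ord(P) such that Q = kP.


Enumerate multiples of P until we hit Q = (5, 6):
  1P = (1, 12)
  2P = (10, 7)
  3P = (6, 11)
  4P = (5, 7)
  5P = (11, 7)
  6P = (11, 6)
  7P = (5, 6)
Match found at i = 7.

k = 7


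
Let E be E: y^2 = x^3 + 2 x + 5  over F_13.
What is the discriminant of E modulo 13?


4 a^3 + 27 b^2 = 4*2^3 + 27*5^2 = 32 + 675 = 707
Delta = -16 * (707) = -11312
Delta mod 13 = 11

Delta = 11 (mod 13)


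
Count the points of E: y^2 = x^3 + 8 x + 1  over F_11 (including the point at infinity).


For each x in F_11, count y with y^2 = x^3 + 8 x + 1 mod 11:
  x = 0: RHS = 1, y in [1, 10]  -> 2 point(s)
  x = 2: RHS = 3, y in [5, 6]  -> 2 point(s)
  x = 4: RHS = 9, y in [3, 8]  -> 2 point(s)
  x = 5: RHS = 1, y in [1, 10]  -> 2 point(s)
  x = 6: RHS = 1, y in [1, 10]  -> 2 point(s)
  x = 7: RHS = 4, y in [2, 9]  -> 2 point(s)
  x = 8: RHS = 5, y in [4, 7]  -> 2 point(s)
  x = 10: RHS = 3, y in [5, 6]  -> 2 point(s)
Affine points: 16. Add the point at infinity: total = 17.

#E(F_11) = 17


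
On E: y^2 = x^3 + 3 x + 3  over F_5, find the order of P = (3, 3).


Compute successive multiples of P until we hit O:
  1P = (3, 3)
  2P = (4, 2)
  3P = (4, 3)
  4P = (3, 2)
  5P = O

ord(P) = 5


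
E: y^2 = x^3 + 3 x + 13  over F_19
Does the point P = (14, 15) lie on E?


Check whether y^2 = x^3 + 3 x + 13 (mod 19) for (x, y) = (14, 15).
LHS: y^2 = 15^2 mod 19 = 16
RHS: x^3 + 3 x + 13 = 14^3 + 3*14 + 13 mod 19 = 6
LHS != RHS

No, not on the curve


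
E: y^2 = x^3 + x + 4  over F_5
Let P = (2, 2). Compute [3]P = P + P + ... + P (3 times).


k = 3 = 11_2 (binary, LSB first: 11)
Double-and-add from P = (2, 2):
  bit 0 = 1: acc = O + (2, 2) = (2, 2)
  bit 1 = 1: acc = (2, 2) + (0, 2) = (3, 3)

3P = (3, 3)


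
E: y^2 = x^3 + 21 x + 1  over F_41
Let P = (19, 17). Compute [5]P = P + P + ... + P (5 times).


k = 5 = 101_2 (binary, LSB first: 101)
Double-and-add from P = (19, 17):
  bit 0 = 1: acc = O + (19, 17) = (19, 17)
  bit 1 = 0: acc unchanged = (19, 17)
  bit 2 = 1: acc = (19, 17) + (1, 8) = (11, 28)

5P = (11, 28)


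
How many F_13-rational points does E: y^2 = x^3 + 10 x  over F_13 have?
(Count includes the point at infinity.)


For each x in F_13, count y with y^2 = x^3 + 10 x + 0 mod 13:
  x = 0: RHS = 0, y in [0]  -> 1 point(s)
  x = 4: RHS = 0, y in [0]  -> 1 point(s)
  x = 6: RHS = 3, y in [4, 9]  -> 2 point(s)
  x = 7: RHS = 10, y in [6, 7]  -> 2 point(s)
  x = 9: RHS = 0, y in [0]  -> 1 point(s)
Affine points: 7. Add the point at infinity: total = 8.

#E(F_13) = 8


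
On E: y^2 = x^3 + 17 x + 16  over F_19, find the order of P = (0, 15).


Compute successive multiples of P until we hit O:
  1P = (0, 15)
  2P = (6, 12)
  3P = (18, 13)
  4P = (5, 13)
  5P = (2, 1)
  6P = (9, 10)
  7P = (15, 6)
  8P = (15, 13)
  ... (continuing to 15P)
  15P = O

ord(P) = 15


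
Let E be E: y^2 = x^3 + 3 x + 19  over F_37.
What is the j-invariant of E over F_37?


Delta = -16(4 a^3 + 27 b^2) mod 37 = 14
-1728 * (4 a)^3 = -1728 * (4*3)^3 mod 37 = 27
j = 27 * 14^(-1) mod 37 = 31

j = 31 (mod 37)


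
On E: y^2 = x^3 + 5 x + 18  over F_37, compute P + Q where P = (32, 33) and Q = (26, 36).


P != Q, so use the chord formula.
s = (y2 - y1) / (x2 - x1) = (3) / (31) mod 37 = 18
x3 = s^2 - x1 - x2 mod 37 = 18^2 - 32 - 26 = 7
y3 = s (x1 - x3) - y1 mod 37 = 18 * (32 - 7) - 33 = 10

P + Q = (7, 10)


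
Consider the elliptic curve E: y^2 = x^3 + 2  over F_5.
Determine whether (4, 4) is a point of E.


Check whether y^2 = x^3 + 0 x + 2 (mod 5) for (x, y) = (4, 4).
LHS: y^2 = 4^2 mod 5 = 1
RHS: x^3 + 0 x + 2 = 4^3 + 0*4 + 2 mod 5 = 1
LHS = RHS

Yes, on the curve


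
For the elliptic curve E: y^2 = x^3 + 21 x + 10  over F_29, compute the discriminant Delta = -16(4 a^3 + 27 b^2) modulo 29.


4 a^3 + 27 b^2 = 4*21^3 + 27*10^2 = 37044 + 2700 = 39744
Delta = -16 * (39744) = -635904
Delta mod 29 = 8

Delta = 8 (mod 29)


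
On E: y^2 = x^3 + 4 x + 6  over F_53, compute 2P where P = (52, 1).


Doubling: s = (3 x1^2 + a) / (2 y1)
s = (3*52^2 + 4) / (2*1) mod 53 = 30
x3 = s^2 - 2 x1 mod 53 = 30^2 - 2*52 = 1
y3 = s (x1 - x3) - y1 mod 53 = 30 * (52 - 1) - 1 = 45

2P = (1, 45)


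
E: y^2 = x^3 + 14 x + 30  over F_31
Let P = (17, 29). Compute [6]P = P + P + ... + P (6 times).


k = 6 = 110_2 (binary, LSB first: 011)
Double-and-add from P = (17, 29):
  bit 0 = 0: acc unchanged = O
  bit 1 = 1: acc = O + (25, 28) = (25, 28)
  bit 2 = 1: acc = (25, 28) + (19, 5) = (6, 19)

6P = (6, 19)


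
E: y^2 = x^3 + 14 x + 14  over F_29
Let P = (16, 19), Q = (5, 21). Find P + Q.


P != Q, so use the chord formula.
s = (y2 - y1) / (x2 - x1) = (2) / (18) mod 29 = 13
x3 = s^2 - x1 - x2 mod 29 = 13^2 - 16 - 5 = 3
y3 = s (x1 - x3) - y1 mod 29 = 13 * (16 - 3) - 19 = 5

P + Q = (3, 5)


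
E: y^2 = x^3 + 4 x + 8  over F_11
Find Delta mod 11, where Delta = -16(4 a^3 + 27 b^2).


4 a^3 + 27 b^2 = 4*4^3 + 27*8^2 = 256 + 1728 = 1984
Delta = -16 * (1984) = -31744
Delta mod 11 = 2

Delta = 2 (mod 11)


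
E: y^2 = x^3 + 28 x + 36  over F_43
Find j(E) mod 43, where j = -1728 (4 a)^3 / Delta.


Delta = -16(4 a^3 + 27 b^2) mod 43 = 42
-1728 * (4 a)^3 = -1728 * (4*28)^3 mod 43 = 2
j = 2 * 42^(-1) mod 43 = 41

j = 41 (mod 43)


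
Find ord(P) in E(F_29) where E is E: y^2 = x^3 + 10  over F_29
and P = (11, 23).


Compute successive multiples of P until we hit O:
  1P = (11, 23)
  2P = (14, 17)
  3P = (8, 0)
  4P = (14, 12)
  5P = (11, 6)
  6P = O

ord(P) = 6


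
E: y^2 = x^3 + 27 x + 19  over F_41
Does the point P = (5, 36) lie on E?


Check whether y^2 = x^3 + 27 x + 19 (mod 41) for (x, y) = (5, 36).
LHS: y^2 = 36^2 mod 41 = 25
RHS: x^3 + 27 x + 19 = 5^3 + 27*5 + 19 mod 41 = 33
LHS != RHS

No, not on the curve


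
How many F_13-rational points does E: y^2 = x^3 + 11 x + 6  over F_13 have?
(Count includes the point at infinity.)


For each x in F_13, count y with y^2 = x^3 + 11 x + 6 mod 13:
  x = 2: RHS = 10, y in [6, 7]  -> 2 point(s)
  x = 3: RHS = 1, y in [1, 12]  -> 2 point(s)
  x = 4: RHS = 10, y in [6, 7]  -> 2 point(s)
  x = 5: RHS = 4, y in [2, 11]  -> 2 point(s)
  x = 7: RHS = 10, y in [6, 7]  -> 2 point(s)
Affine points: 10. Add the point at infinity: total = 11.

#E(F_13) = 11


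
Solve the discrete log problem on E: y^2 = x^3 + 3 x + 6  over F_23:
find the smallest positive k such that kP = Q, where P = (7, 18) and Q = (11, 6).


Enumerate multiples of P until we hit Q = (11, 6):
  1P = (7, 18)
  2P = (4, 6)
  3P = (5, 13)
  4P = (0, 11)
  5P = (17, 18)
  6P = (22, 5)
  7P = (20, 4)
  8P = (9, 16)
  9P = (8, 6)
  10P = (14, 20)
  11P = (11, 17)
  12P = (18, 2)
  13P = (10, 1)
  14P = (10, 22)
  15P = (18, 21)
  16P = (11, 6)
Match found at i = 16.

k = 16


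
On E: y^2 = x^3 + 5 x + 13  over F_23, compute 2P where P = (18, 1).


Doubling: s = (3 x1^2 + a) / (2 y1)
s = (3*18^2 + 5) / (2*1) mod 23 = 17
x3 = s^2 - 2 x1 mod 23 = 17^2 - 2*18 = 0
y3 = s (x1 - x3) - y1 mod 23 = 17 * (18 - 0) - 1 = 6

2P = (0, 6)


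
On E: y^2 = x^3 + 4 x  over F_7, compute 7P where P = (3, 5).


k = 7 = 111_2 (binary, LSB first: 111)
Double-and-add from P = (3, 5):
  bit 0 = 1: acc = O + (3, 5) = (3, 5)
  bit 1 = 1: acc = (3, 5) + (2, 3) = (6, 3)
  bit 2 = 1: acc = (6, 3) + (0, 0) = (3, 2)

7P = (3, 2)


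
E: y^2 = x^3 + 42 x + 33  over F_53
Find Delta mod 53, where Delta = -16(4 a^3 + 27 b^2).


4 a^3 + 27 b^2 = 4*42^3 + 27*33^2 = 296352 + 29403 = 325755
Delta = -16 * (325755) = -5212080
Delta mod 53 = 46

Delta = 46 (mod 53)


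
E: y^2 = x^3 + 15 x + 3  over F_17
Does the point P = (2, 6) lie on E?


Check whether y^2 = x^3 + 15 x + 3 (mod 17) for (x, y) = (2, 6).
LHS: y^2 = 6^2 mod 17 = 2
RHS: x^3 + 15 x + 3 = 2^3 + 15*2 + 3 mod 17 = 7
LHS != RHS

No, not on the curve


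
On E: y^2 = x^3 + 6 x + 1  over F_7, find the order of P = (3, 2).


Compute successive multiples of P until we hit O:
  1P = (3, 2)
  2P = (3, 5)
  3P = O

ord(P) = 3


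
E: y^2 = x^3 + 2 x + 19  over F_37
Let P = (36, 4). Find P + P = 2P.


Doubling: s = (3 x1^2 + a) / (2 y1)
s = (3*36^2 + 2) / (2*4) mod 37 = 33
x3 = s^2 - 2 x1 mod 37 = 33^2 - 2*36 = 18
y3 = s (x1 - x3) - y1 mod 37 = 33 * (36 - 18) - 4 = 35

2P = (18, 35)


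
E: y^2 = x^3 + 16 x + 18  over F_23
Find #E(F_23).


For each x in F_23, count y with y^2 = x^3 + 16 x + 18 mod 23:
  x = 0: RHS = 18, y in [8, 15]  -> 2 point(s)
  x = 1: RHS = 12, y in [9, 14]  -> 2 point(s)
  x = 2: RHS = 12, y in [9, 14]  -> 2 point(s)
  x = 3: RHS = 1, y in [1, 22]  -> 2 point(s)
  x = 4: RHS = 8, y in [10, 13]  -> 2 point(s)
  x = 5: RHS = 16, y in [4, 19]  -> 2 point(s)
  x = 6: RHS = 8, y in [10, 13]  -> 2 point(s)
  x = 7: RHS = 13, y in [6, 17]  -> 2 point(s)
  x = 12: RHS = 6, y in [11, 12]  -> 2 point(s)
  x = 13: RHS = 8, y in [10, 13]  -> 2 point(s)
  x = 16: RHS = 0, y in [0]  -> 1 point(s)
  x = 20: RHS = 12, y in [9, 14]  -> 2 point(s)
  x = 21: RHS = 1, y in [1, 22]  -> 2 point(s)
  x = 22: RHS = 1, y in [1, 22]  -> 2 point(s)
Affine points: 27. Add the point at infinity: total = 28.

#E(F_23) = 28


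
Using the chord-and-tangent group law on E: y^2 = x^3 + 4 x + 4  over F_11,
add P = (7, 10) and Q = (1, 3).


P != Q, so use the chord formula.
s = (y2 - y1) / (x2 - x1) = (4) / (5) mod 11 = 3
x3 = s^2 - x1 - x2 mod 11 = 3^2 - 7 - 1 = 1
y3 = s (x1 - x3) - y1 mod 11 = 3 * (7 - 1) - 10 = 8

P + Q = (1, 8)


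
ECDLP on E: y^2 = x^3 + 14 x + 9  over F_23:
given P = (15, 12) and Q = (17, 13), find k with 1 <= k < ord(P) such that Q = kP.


Enumerate multiples of P until we hit Q = (17, 13):
  1P = (15, 12)
  2P = (17, 13)
Match found at i = 2.

k = 2


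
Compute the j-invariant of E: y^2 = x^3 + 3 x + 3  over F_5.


Delta = -16(4 a^3 + 27 b^2) mod 5 = 4
-1728 * (4 a)^3 = -1728 * (4*3)^3 mod 5 = 1
j = 1 * 4^(-1) mod 5 = 4

j = 4 (mod 5)


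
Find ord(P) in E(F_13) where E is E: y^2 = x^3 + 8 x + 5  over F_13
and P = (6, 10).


Compute successive multiples of P until we hit O:
  1P = (6, 10)
  2P = (5, 1)
  3P = (5, 12)
  4P = (6, 3)
  5P = O

ord(P) = 5


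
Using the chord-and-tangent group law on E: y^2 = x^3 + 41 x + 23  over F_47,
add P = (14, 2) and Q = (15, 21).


P != Q, so use the chord formula.
s = (y2 - y1) / (x2 - x1) = (19) / (1) mod 47 = 19
x3 = s^2 - x1 - x2 mod 47 = 19^2 - 14 - 15 = 3
y3 = s (x1 - x3) - y1 mod 47 = 19 * (14 - 3) - 2 = 19

P + Q = (3, 19)


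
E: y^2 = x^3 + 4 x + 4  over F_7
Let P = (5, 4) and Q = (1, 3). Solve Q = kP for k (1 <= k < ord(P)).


Enumerate multiples of P until we hit Q = (1, 3):
  1P = (5, 4)
  2P = (1, 4)
  3P = (1, 3)
Match found at i = 3.

k = 3


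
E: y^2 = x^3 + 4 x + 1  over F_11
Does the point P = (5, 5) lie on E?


Check whether y^2 = x^3 + 4 x + 1 (mod 11) for (x, y) = (5, 5).
LHS: y^2 = 5^2 mod 11 = 3
RHS: x^3 + 4 x + 1 = 5^3 + 4*5 + 1 mod 11 = 3
LHS = RHS

Yes, on the curve


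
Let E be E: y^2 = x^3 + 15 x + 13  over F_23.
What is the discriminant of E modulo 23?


4 a^3 + 27 b^2 = 4*15^3 + 27*13^2 = 13500 + 4563 = 18063
Delta = -16 * (18063) = -289008
Delta mod 23 = 10

Delta = 10 (mod 23)


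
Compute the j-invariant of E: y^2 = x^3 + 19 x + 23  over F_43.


Delta = -16(4 a^3 + 27 b^2) mod 43 = 28
-1728 * (4 a)^3 = -1728 * (4*19)^3 mod 43 = 2
j = 2 * 28^(-1) mod 43 = 40

j = 40 (mod 43)


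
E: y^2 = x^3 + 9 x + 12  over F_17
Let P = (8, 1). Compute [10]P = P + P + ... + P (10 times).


k = 10 = 1010_2 (binary, LSB first: 0101)
Double-and-add from P = (8, 1):
  bit 0 = 0: acc unchanged = O
  bit 1 = 1: acc = O + (16, 11) = (16, 11)
  bit 2 = 0: acc unchanged = (16, 11)
  bit 3 = 1: acc = (16, 11) + (2, 2) = (8, 16)

10P = (8, 16)


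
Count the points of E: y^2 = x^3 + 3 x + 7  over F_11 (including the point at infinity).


For each x in F_11, count y with y^2 = x^3 + 3 x + 7 mod 11:
  x = 1: RHS = 0, y in [0]  -> 1 point(s)
  x = 5: RHS = 4, y in [2, 9]  -> 2 point(s)
  x = 8: RHS = 4, y in [2, 9]  -> 2 point(s)
  x = 9: RHS = 4, y in [2, 9]  -> 2 point(s)
  x = 10: RHS = 3, y in [5, 6]  -> 2 point(s)
Affine points: 9. Add the point at infinity: total = 10.

#E(F_11) = 10


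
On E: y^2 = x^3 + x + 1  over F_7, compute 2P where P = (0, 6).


Doubling: s = (3 x1^2 + a) / (2 y1)
s = (3*0^2 + 1) / (2*6) mod 7 = 3
x3 = s^2 - 2 x1 mod 7 = 3^2 - 2*0 = 2
y3 = s (x1 - x3) - y1 mod 7 = 3 * (0 - 2) - 6 = 2

2P = (2, 2)


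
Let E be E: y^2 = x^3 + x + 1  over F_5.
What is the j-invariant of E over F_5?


Delta = -16(4 a^3 + 27 b^2) mod 5 = 4
-1728 * (4 a)^3 = -1728 * (4*1)^3 mod 5 = 3
j = 3 * 4^(-1) mod 5 = 2

j = 2 (mod 5)


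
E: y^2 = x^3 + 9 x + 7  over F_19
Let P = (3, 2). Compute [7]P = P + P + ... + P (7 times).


k = 7 = 111_2 (binary, LSB first: 111)
Double-and-add from P = (3, 2):
  bit 0 = 1: acc = O + (3, 2) = (3, 2)
  bit 1 = 1: acc = (3, 2) + (18, 15) = (5, 14)
  bit 2 = 1: acc = (5, 14) + (9, 0) = (3, 17)

7P = (3, 17)


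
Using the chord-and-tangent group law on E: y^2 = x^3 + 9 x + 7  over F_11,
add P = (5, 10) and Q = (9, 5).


P != Q, so use the chord formula.
s = (y2 - y1) / (x2 - x1) = (6) / (4) mod 11 = 7
x3 = s^2 - x1 - x2 mod 11 = 7^2 - 5 - 9 = 2
y3 = s (x1 - x3) - y1 mod 11 = 7 * (5 - 2) - 10 = 0

P + Q = (2, 0)


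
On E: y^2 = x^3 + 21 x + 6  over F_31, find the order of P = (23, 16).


Compute successive multiples of P until we hit O:
  1P = (23, 16)
  2P = (1, 20)
  3P = (16, 25)
  4P = (12, 23)
  5P = (21, 25)
  6P = (15, 10)
  7P = (11, 24)
  8P = (25, 6)
  ... (continuing to 21P)
  21P = O

ord(P) = 21


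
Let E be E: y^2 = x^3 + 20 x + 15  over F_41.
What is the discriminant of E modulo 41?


4 a^3 + 27 b^2 = 4*20^3 + 27*15^2 = 32000 + 6075 = 38075
Delta = -16 * (38075) = -609200
Delta mod 41 = 19

Delta = 19 (mod 41)


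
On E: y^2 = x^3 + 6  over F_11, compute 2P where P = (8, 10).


Doubling: s = (3 x1^2 + a) / (2 y1)
s = (3*8^2 + 0) / (2*10) mod 11 = 3
x3 = s^2 - 2 x1 mod 11 = 3^2 - 2*8 = 4
y3 = s (x1 - x3) - y1 mod 11 = 3 * (8 - 4) - 10 = 2

2P = (4, 2)


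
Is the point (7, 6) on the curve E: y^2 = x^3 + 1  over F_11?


Check whether y^2 = x^3 + 0 x + 1 (mod 11) for (x, y) = (7, 6).
LHS: y^2 = 6^2 mod 11 = 3
RHS: x^3 + 0 x + 1 = 7^3 + 0*7 + 1 mod 11 = 3
LHS = RHS

Yes, on the curve


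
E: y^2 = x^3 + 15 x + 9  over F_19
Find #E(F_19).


For each x in F_19, count y with y^2 = x^3 + 15 x + 9 mod 19:
  x = 0: RHS = 9, y in [3, 16]  -> 2 point(s)
  x = 1: RHS = 6, y in [5, 14]  -> 2 point(s)
  x = 2: RHS = 9, y in [3, 16]  -> 2 point(s)
  x = 3: RHS = 5, y in [9, 10]  -> 2 point(s)
  x = 4: RHS = 0, y in [0]  -> 1 point(s)
  x = 5: RHS = 0, y in [0]  -> 1 point(s)
  x = 6: RHS = 11, y in [7, 12]  -> 2 point(s)
  x = 7: RHS = 1, y in [1, 18]  -> 2 point(s)
  x = 10: RHS = 0, y in [0]  -> 1 point(s)
  x = 11: RHS = 4, y in [2, 17]  -> 2 point(s)
  x = 12: RHS = 17, y in [6, 13]  -> 2 point(s)
  x = 13: RHS = 7, y in [8, 11]  -> 2 point(s)
  x = 17: RHS = 9, y in [3, 16]  -> 2 point(s)
Affine points: 23. Add the point at infinity: total = 24.

#E(F_19) = 24


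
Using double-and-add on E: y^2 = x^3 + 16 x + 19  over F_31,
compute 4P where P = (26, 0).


k = 4 = 100_2 (binary, LSB first: 001)
Double-and-add from P = (26, 0):
  bit 0 = 0: acc unchanged = O
  bit 1 = 0: acc unchanged = O
  bit 2 = 1: acc = O + O = O

4P = O


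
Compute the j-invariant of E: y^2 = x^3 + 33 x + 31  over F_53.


Delta = -16(4 a^3 + 27 b^2) mod 53 = 17
-1728 * (4 a)^3 = -1728 * (4*33)^3 mod 53 = 4
j = 4 * 17^(-1) mod 53 = 47

j = 47 (mod 53)


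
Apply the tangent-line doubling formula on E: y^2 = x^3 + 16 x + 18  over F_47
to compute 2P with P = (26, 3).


Doubling: s = (3 x1^2 + a) / (2 y1)
s = (3*26^2 + 16) / (2*3) mod 47 = 43
x3 = s^2 - 2 x1 mod 47 = 43^2 - 2*26 = 11
y3 = s (x1 - x3) - y1 mod 47 = 43 * (26 - 11) - 3 = 31

2P = (11, 31)


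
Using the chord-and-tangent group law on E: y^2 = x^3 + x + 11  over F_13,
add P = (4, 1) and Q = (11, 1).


P != Q, so use the chord formula.
s = (y2 - y1) / (x2 - x1) = (0) / (7) mod 13 = 0
x3 = s^2 - x1 - x2 mod 13 = 0^2 - 4 - 11 = 11
y3 = s (x1 - x3) - y1 mod 13 = 0 * (4 - 11) - 1 = 12

P + Q = (11, 12)


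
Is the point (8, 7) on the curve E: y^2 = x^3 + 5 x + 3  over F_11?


Check whether y^2 = x^3 + 5 x + 3 (mod 11) for (x, y) = (8, 7).
LHS: y^2 = 7^2 mod 11 = 5
RHS: x^3 + 5 x + 3 = 8^3 + 5*8 + 3 mod 11 = 5
LHS = RHS

Yes, on the curve


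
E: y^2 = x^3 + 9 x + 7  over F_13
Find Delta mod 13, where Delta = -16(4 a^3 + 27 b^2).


4 a^3 + 27 b^2 = 4*9^3 + 27*7^2 = 2916 + 1323 = 4239
Delta = -16 * (4239) = -67824
Delta mod 13 = 10

Delta = 10 (mod 13)


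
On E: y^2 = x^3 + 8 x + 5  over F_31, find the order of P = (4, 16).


Compute successive multiples of P until we hit O:
  1P = (4, 16)
  2P = (28, 4)
  3P = (7, 1)
  4P = (14, 3)
  5P = (15, 20)
  6P = (17, 30)
  7P = (24, 3)
  8P = (19, 17)
  ... (continuing to 18P)
  18P = O

ord(P) = 18


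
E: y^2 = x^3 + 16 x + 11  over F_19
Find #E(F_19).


For each x in F_19, count y with y^2 = x^3 + 16 x + 11 mod 19:
  x = 0: RHS = 11, y in [7, 12]  -> 2 point(s)
  x = 1: RHS = 9, y in [3, 16]  -> 2 point(s)
  x = 4: RHS = 6, y in [5, 14]  -> 2 point(s)
  x = 5: RHS = 7, y in [8, 11]  -> 2 point(s)
  x = 6: RHS = 0, y in [0]  -> 1 point(s)
  x = 8: RHS = 5, y in [9, 10]  -> 2 point(s)
  x = 11: RHS = 17, y in [6, 13]  -> 2 point(s)
  x = 15: RHS = 16, y in [4, 15]  -> 2 point(s)
  x = 17: RHS = 9, y in [3, 16]  -> 2 point(s)
Affine points: 17. Add the point at infinity: total = 18.

#E(F_19) = 18


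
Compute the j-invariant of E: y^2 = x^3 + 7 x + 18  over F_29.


Delta = -16(4 a^3 + 27 b^2) mod 29 = 16
-1728 * (4 a)^3 = -1728 * (4*7)^3 mod 29 = 17
j = 17 * 16^(-1) mod 29 = 21

j = 21 (mod 29)


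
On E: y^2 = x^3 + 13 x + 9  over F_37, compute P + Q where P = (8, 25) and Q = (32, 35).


P != Q, so use the chord formula.
s = (y2 - y1) / (x2 - x1) = (10) / (24) mod 37 = 22
x3 = s^2 - x1 - x2 mod 37 = 22^2 - 8 - 32 = 0
y3 = s (x1 - x3) - y1 mod 37 = 22 * (8 - 0) - 25 = 3

P + Q = (0, 3)


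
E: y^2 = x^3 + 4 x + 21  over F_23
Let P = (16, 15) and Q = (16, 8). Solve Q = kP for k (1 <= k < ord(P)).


Enumerate multiples of P until we hit Q = (16, 8):
  1P = (16, 15)
  2P = (9, 21)
  3P = (10, 16)
  4P = (13, 19)
  5P = (6, 10)
  6P = (7, 1)
  7P = (1, 16)
  8P = (15, 11)
  9P = (8, 17)
  10P = (12, 7)
  11P = (22, 19)
  12P = (11, 19)
  13P = (4, 3)
  14P = (4, 20)
  15P = (11, 4)
  16P = (22, 4)
  17P = (12, 16)
  18P = (8, 6)
  19P = (15, 12)
  20P = (1, 7)
  21P = (7, 22)
  22P = (6, 13)
  23P = (13, 4)
  24P = (10, 7)
  25P = (9, 2)
  26P = (16, 8)
Match found at i = 26.

k = 26


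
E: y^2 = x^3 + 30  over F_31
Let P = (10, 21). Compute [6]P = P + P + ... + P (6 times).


k = 6 = 110_2 (binary, LSB first: 011)
Double-and-add from P = (10, 21):
  bit 0 = 0: acc unchanged = O
  bit 1 = 1: acc = O + (19, 21) = (19, 21)
  bit 2 = 1: acc = (19, 21) + (2, 21) = (10, 10)

6P = (10, 10)


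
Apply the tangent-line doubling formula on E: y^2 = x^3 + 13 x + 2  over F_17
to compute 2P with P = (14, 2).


Doubling: s = (3 x1^2 + a) / (2 y1)
s = (3*14^2 + 13) / (2*2) mod 17 = 10
x3 = s^2 - 2 x1 mod 17 = 10^2 - 2*14 = 4
y3 = s (x1 - x3) - y1 mod 17 = 10 * (14 - 4) - 2 = 13

2P = (4, 13)


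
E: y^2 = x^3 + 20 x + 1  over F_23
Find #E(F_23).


For each x in F_23, count y with y^2 = x^3 + 20 x + 1 mod 23:
  x = 0: RHS = 1, y in [1, 22]  -> 2 point(s)
  x = 2: RHS = 3, y in [7, 16]  -> 2 point(s)
  x = 7: RHS = 1, y in [1, 22]  -> 2 point(s)
  x = 8: RHS = 6, y in [11, 12]  -> 2 point(s)
  x = 9: RHS = 13, y in [6, 17]  -> 2 point(s)
  x = 14: RHS = 12, y in [9, 14]  -> 2 point(s)
  x = 16: RHS = 1, y in [1, 22]  -> 2 point(s)
  x = 18: RHS = 6, y in [11, 12]  -> 2 point(s)
  x = 19: RHS = 18, y in [8, 15]  -> 2 point(s)
  x = 20: RHS = 6, y in [11, 12]  -> 2 point(s)
  x = 22: RHS = 3, y in [7, 16]  -> 2 point(s)
Affine points: 22. Add the point at infinity: total = 23.

#E(F_23) = 23


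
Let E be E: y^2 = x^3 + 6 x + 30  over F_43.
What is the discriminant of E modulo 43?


4 a^3 + 27 b^2 = 4*6^3 + 27*30^2 = 864 + 24300 = 25164
Delta = -16 * (25164) = -402624
Delta mod 43 = 28

Delta = 28 (mod 43)


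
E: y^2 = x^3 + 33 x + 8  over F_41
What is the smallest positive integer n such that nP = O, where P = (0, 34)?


Compute successive multiples of P until we hit O:
  1P = (0, 34)
  2P = (2, 0)
  3P = (0, 7)
  4P = O

ord(P) = 4


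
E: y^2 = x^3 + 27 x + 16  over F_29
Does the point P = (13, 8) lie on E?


Check whether y^2 = x^3 + 27 x + 16 (mod 29) for (x, y) = (13, 8).
LHS: y^2 = 8^2 mod 29 = 6
RHS: x^3 + 27 x + 16 = 13^3 + 27*13 + 16 mod 29 = 12
LHS != RHS

No, not on the curve


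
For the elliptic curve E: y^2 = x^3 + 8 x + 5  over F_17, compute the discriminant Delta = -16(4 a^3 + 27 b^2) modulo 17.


4 a^3 + 27 b^2 = 4*8^3 + 27*5^2 = 2048 + 675 = 2723
Delta = -16 * (2723) = -43568
Delta mod 17 = 3

Delta = 3 (mod 17)


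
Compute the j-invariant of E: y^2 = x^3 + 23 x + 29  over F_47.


Delta = -16(4 a^3 + 27 b^2) mod 47 = 6
-1728 * (4 a)^3 = -1728 * (4*23)^3 mod 47 = 6
j = 6 * 6^(-1) mod 47 = 1

j = 1 (mod 47)


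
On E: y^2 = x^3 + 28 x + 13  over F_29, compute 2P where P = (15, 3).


Doubling: s = (3 x1^2 + a) / (2 y1)
s = (3*15^2 + 28) / (2*3) mod 29 = 6
x3 = s^2 - 2 x1 mod 29 = 6^2 - 2*15 = 6
y3 = s (x1 - x3) - y1 mod 29 = 6 * (15 - 6) - 3 = 22

2P = (6, 22)


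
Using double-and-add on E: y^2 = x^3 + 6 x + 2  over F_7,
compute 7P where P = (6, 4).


k = 7 = 111_2 (binary, LSB first: 111)
Double-and-add from P = (6, 4):
  bit 0 = 1: acc = O + (6, 4) = (6, 4)
  bit 1 = 1: acc = (6, 4) + (6, 3) = O
  bit 2 = 1: acc = O + (6, 4) = (6, 4)

7P = (6, 4)


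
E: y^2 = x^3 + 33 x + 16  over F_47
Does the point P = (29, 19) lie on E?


Check whether y^2 = x^3 + 33 x + 16 (mod 47) for (x, y) = (29, 19).
LHS: y^2 = 19^2 mod 47 = 32
RHS: x^3 + 33 x + 16 = 29^3 + 33*29 + 16 mod 47 = 29
LHS != RHS

No, not on the curve


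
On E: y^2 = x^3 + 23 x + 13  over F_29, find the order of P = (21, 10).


Compute successive multiples of P until we hit O:
  1P = (21, 10)
  2P = (21, 19)
  3P = O

ord(P) = 3


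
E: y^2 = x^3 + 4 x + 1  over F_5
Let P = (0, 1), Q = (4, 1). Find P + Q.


P != Q, so use the chord formula.
s = (y2 - y1) / (x2 - x1) = (0) / (4) mod 5 = 0
x3 = s^2 - x1 - x2 mod 5 = 0^2 - 0 - 4 = 1
y3 = s (x1 - x3) - y1 mod 5 = 0 * (0 - 1) - 1 = 4

P + Q = (1, 4)


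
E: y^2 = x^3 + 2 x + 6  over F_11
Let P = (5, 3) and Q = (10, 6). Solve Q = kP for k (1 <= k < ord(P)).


Enumerate multiples of P until we hit Q = (10, 6):
  1P = (5, 3)
  2P = (1, 8)
  3P = (10, 6)
Match found at i = 3.

k = 3


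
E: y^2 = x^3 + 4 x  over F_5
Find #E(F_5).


For each x in F_5, count y with y^2 = x^3 + 4 x + 0 mod 5:
  x = 0: RHS = 0, y in [0]  -> 1 point(s)
  x = 1: RHS = 0, y in [0]  -> 1 point(s)
  x = 2: RHS = 1, y in [1, 4]  -> 2 point(s)
  x = 3: RHS = 4, y in [2, 3]  -> 2 point(s)
  x = 4: RHS = 0, y in [0]  -> 1 point(s)
Affine points: 7. Add the point at infinity: total = 8.

#E(F_5) = 8


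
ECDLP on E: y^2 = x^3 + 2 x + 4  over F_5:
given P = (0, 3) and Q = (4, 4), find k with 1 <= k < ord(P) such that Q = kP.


Enumerate multiples of P until we hit Q = (4, 4):
  1P = (0, 3)
  2P = (4, 4)
Match found at i = 2.

k = 2


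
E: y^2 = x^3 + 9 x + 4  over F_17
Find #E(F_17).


For each x in F_17, count y with y^2 = x^3 + 9 x + 4 mod 17:
  x = 0: RHS = 4, y in [2, 15]  -> 2 point(s)
  x = 2: RHS = 13, y in [8, 9]  -> 2 point(s)
  x = 4: RHS = 2, y in [6, 11]  -> 2 point(s)
  x = 5: RHS = 4, y in [2, 15]  -> 2 point(s)
  x = 6: RHS = 2, y in [6, 11]  -> 2 point(s)
  x = 7: RHS = 2, y in [6, 11]  -> 2 point(s)
  x = 9: RHS = 15, y in [7, 10]  -> 2 point(s)
  x = 12: RHS = 4, y in [2, 15]  -> 2 point(s)
  x = 14: RHS = 1, y in [1, 16]  -> 2 point(s)
Affine points: 18. Add the point at infinity: total = 19.

#E(F_17) = 19


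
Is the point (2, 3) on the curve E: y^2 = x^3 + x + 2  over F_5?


Check whether y^2 = x^3 + 1 x + 2 (mod 5) for (x, y) = (2, 3).
LHS: y^2 = 3^2 mod 5 = 4
RHS: x^3 + 1 x + 2 = 2^3 + 1*2 + 2 mod 5 = 2
LHS != RHS

No, not on the curve


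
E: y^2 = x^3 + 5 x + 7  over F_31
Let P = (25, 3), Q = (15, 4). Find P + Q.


P != Q, so use the chord formula.
s = (y2 - y1) / (x2 - x1) = (1) / (21) mod 31 = 3
x3 = s^2 - x1 - x2 mod 31 = 3^2 - 25 - 15 = 0
y3 = s (x1 - x3) - y1 mod 31 = 3 * (25 - 0) - 3 = 10

P + Q = (0, 10)


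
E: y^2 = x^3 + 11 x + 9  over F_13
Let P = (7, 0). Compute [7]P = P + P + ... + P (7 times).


k = 7 = 111_2 (binary, LSB first: 111)
Double-and-add from P = (7, 0):
  bit 0 = 1: acc = O + (7, 0) = (7, 0)
  bit 1 = 1: acc = (7, 0) + O = (7, 0)
  bit 2 = 1: acc = (7, 0) + O = (7, 0)

7P = (7, 0)


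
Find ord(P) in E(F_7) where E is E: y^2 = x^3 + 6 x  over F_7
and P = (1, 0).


Compute successive multiples of P until we hit O:
  1P = (1, 0)
  2P = O

ord(P) = 2


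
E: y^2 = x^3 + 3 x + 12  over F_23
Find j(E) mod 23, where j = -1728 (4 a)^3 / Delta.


Delta = -16(4 a^3 + 27 b^2) mod 23 = 4
-1728 * (4 a)^3 = -1728 * (4*3)^3 mod 23 = 14
j = 14 * 4^(-1) mod 23 = 15

j = 15 (mod 23)


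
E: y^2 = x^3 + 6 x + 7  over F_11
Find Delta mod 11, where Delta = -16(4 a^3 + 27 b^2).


4 a^3 + 27 b^2 = 4*6^3 + 27*7^2 = 864 + 1323 = 2187
Delta = -16 * (2187) = -34992
Delta mod 11 = 10

Delta = 10 (mod 11)


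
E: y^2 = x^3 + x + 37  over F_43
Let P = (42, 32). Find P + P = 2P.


Doubling: s = (3 x1^2 + a) / (2 y1)
s = (3*42^2 + 1) / (2*32) mod 43 = 35
x3 = s^2 - 2 x1 mod 43 = 35^2 - 2*42 = 23
y3 = s (x1 - x3) - y1 mod 43 = 35 * (42 - 23) - 32 = 31

2P = (23, 31)


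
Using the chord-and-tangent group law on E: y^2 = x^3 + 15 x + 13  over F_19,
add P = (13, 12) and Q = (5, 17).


P != Q, so use the chord formula.
s = (y2 - y1) / (x2 - x1) = (5) / (11) mod 19 = 16
x3 = s^2 - x1 - x2 mod 19 = 16^2 - 13 - 5 = 10
y3 = s (x1 - x3) - y1 mod 19 = 16 * (13 - 10) - 12 = 17

P + Q = (10, 17)


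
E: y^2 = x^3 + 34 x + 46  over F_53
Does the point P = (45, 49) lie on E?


Check whether y^2 = x^3 + 34 x + 46 (mod 53) for (x, y) = (45, 49).
LHS: y^2 = 49^2 mod 53 = 16
RHS: x^3 + 34 x + 46 = 45^3 + 34*45 + 46 mod 53 = 4
LHS != RHS

No, not on the curve


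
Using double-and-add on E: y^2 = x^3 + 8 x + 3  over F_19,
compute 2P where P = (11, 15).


k = 2 = 10_2 (binary, LSB first: 01)
Double-and-add from P = (11, 15):
  bit 0 = 0: acc unchanged = O
  bit 1 = 1: acc = O + (14, 3) = (14, 3)

2P = (14, 3)


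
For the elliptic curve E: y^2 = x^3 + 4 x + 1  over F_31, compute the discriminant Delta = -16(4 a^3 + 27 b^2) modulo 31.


4 a^3 + 27 b^2 = 4*4^3 + 27*1^2 = 256 + 27 = 283
Delta = -16 * (283) = -4528
Delta mod 31 = 29

Delta = 29 (mod 31)


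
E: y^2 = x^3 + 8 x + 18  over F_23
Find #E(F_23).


For each x in F_23, count y with y^2 = x^3 + 8 x + 18 mod 23:
  x = 0: RHS = 18, y in [8, 15]  -> 2 point(s)
  x = 1: RHS = 4, y in [2, 21]  -> 2 point(s)
  x = 3: RHS = 0, y in [0]  -> 1 point(s)
  x = 6: RHS = 6, y in [11, 12]  -> 2 point(s)
  x = 7: RHS = 3, y in [7, 16]  -> 2 point(s)
  x = 12: RHS = 2, y in [5, 18]  -> 2 point(s)
  x = 20: RHS = 13, y in [6, 17]  -> 2 point(s)
  x = 22: RHS = 9, y in [3, 20]  -> 2 point(s)
Affine points: 15. Add the point at infinity: total = 16.

#E(F_23) = 16


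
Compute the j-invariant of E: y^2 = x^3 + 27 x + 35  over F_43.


Delta = -16(4 a^3 + 27 b^2) mod 43 = 17
-1728 * (4 a)^3 = -1728 * (4*27)^3 mod 43 = 42
j = 42 * 17^(-1) mod 43 = 5

j = 5 (mod 43)


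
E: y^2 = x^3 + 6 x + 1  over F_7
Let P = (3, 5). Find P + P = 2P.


Doubling: s = (3 x1^2 + a) / (2 y1)
s = (3*3^2 + 6) / (2*5) mod 7 = 4
x3 = s^2 - 2 x1 mod 7 = 4^2 - 2*3 = 3
y3 = s (x1 - x3) - y1 mod 7 = 4 * (3 - 3) - 5 = 2

2P = (3, 2)


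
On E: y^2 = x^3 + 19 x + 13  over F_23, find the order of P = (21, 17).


Compute successive multiples of P until we hit O:
  1P = (21, 17)
  2P = (7, 12)
  3P = (22, 4)
  4P = (11, 14)
  5P = (18, 0)
  6P = (11, 9)
  7P = (22, 19)
  8P = (7, 11)
  ... (continuing to 10P)
  10P = O

ord(P) = 10


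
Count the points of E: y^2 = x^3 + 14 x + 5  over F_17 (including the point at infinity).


For each x in F_17, count y with y^2 = x^3 + 14 x + 5 mod 17:
  x = 5: RHS = 13, y in [8, 9]  -> 2 point(s)
  x = 6: RHS = 16, y in [4, 13]  -> 2 point(s)
  x = 7: RHS = 4, y in [2, 15]  -> 2 point(s)
  x = 8: RHS = 0, y in [0]  -> 1 point(s)
  x = 13: RHS = 4, y in [2, 15]  -> 2 point(s)
  x = 14: RHS = 4, y in [2, 15]  -> 2 point(s)
Affine points: 11. Add the point at infinity: total = 12.

#E(F_17) = 12


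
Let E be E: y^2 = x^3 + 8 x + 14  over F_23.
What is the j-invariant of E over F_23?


Delta = -16(4 a^3 + 27 b^2) mod 23 = 21
-1728 * (4 a)^3 = -1728 * (4*8)^3 mod 23 = 21
j = 21 * 21^(-1) mod 23 = 1

j = 1 (mod 23)
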